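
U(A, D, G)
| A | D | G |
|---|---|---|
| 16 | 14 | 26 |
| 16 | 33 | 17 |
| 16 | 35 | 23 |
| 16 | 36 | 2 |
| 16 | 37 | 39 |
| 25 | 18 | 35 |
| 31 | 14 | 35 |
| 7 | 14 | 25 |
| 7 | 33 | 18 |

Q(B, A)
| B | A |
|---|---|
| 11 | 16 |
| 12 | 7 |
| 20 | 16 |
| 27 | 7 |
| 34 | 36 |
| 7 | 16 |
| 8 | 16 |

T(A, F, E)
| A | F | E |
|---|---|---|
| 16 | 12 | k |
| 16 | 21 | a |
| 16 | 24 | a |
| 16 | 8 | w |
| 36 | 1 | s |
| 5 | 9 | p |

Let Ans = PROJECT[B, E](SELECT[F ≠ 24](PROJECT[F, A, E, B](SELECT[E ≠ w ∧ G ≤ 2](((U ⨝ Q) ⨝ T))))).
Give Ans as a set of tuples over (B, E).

Natural join on A: {(16, 14, 26, 11), (16, 14, 26, 20), (16, 14, 26, 7), (16, 14, 26, 8), (16, 33, 17, 11), (16, 33, 17, 20), (16, 33, 17, 7), (16, 33, 17, 8), (16, 35, 23, 11), (16, 35, 23, 20), (16, 35, 23, 7), (16, 35, 23, 8), (16, 36, 2, 11), (16, 36, 2, 20), (16, 36, 2, 7), (16, 36, 2, 8), (16, 37, 39, 11), (16, 37, 39, 20), (16, 37, 39, 7), (16, 37, 39, 8), (7, 14, 25, 12), (7, 14, 25, 27), (7, 33, 18, 12), (7, 33, 18, 27)}
Natural join on A: {(16, 14, 26, 11, 12, k), (16, 14, 26, 11, 21, a), (16, 14, 26, 11, 24, a), (16, 14, 26, 11, 8, w), (16, 14, 26, 20, 12, k), (16, 14, 26, 20, 21, a), (16, 14, 26, 20, 24, a), (16, 14, 26, 20, 8, w), (16, 14, 26, 7, 12, k), (16, 14, 26, 7, 21, a), (16, 14, 26, 7, 24, a), (16, 14, 26, 7, 8, w), (16, 14, 26, 8, 12, k), (16, 14, 26, 8, 21, a), (16, 14, 26, 8, 24, a), (16, 14, 26, 8, 8, w), (16, 33, 17, 11, 12, k), (16, 33, 17, 11, 21, a), (16, 33, 17, 11, 24, a), (16, 33, 17, 11, 8, w), (16, 33, 17, 20, 12, k), (16, 33, 17, 20, 21, a), (16, 33, 17, 20, 24, a), (16, 33, 17, 20, 8, w), (16, 33, 17, 7, 12, k), (16, 33, 17, 7, 21, a), (16, 33, 17, 7, 24, a), (16, 33, 17, 7, 8, w), (16, 33, 17, 8, 12, k), (16, 33, 17, 8, 21, a), (16, 33, 17, 8, 24, a), (16, 33, 17, 8, 8, w), (16, 35, 23, 11, 12, k), (16, 35, 23, 11, 21, a), (16, 35, 23, 11, 24, a), (16, 35, 23, 11, 8, w), (16, 35, 23, 20, 12, k), (16, 35, 23, 20, 21, a), (16, 35, 23, 20, 24, a), (16, 35, 23, 20, 8, w), (16, 35, 23, 7, 12, k), (16, 35, 23, 7, 21, a), (16, 35, 23, 7, 24, a), (16, 35, 23, 7, 8, w), (16, 35, 23, 8, 12, k), (16, 35, 23, 8, 21, a), (16, 35, 23, 8, 24, a), (16, 35, 23, 8, 8, w), (16, 36, 2, 11, 12, k), (16, 36, 2, 11, 21, a), (16, 36, 2, 11, 24, a), (16, 36, 2, 11, 8, w), (16, 36, 2, 20, 12, k), (16, 36, 2, 20, 21, a), (16, 36, 2, 20, 24, a), (16, 36, 2, 20, 8, w), (16, 36, 2, 7, 12, k), (16, 36, 2, 7, 21, a), (16, 36, 2, 7, 24, a), (16, 36, 2, 7, 8, w), (16, 36, 2, 8, 12, k), (16, 36, 2, 8, 21, a), (16, 36, 2, 8, 24, a), (16, 36, 2, 8, 8, w), (16, 37, 39, 11, 12, k), (16, 37, 39, 11, 21, a), (16, 37, 39, 11, 24, a), (16, 37, 39, 11, 8, w), (16, 37, 39, 20, 12, k), (16, 37, 39, 20, 21, a), (16, 37, 39, 20, 24, a), (16, 37, 39, 20, 8, w), (16, 37, 39, 7, 12, k), (16, 37, 39, 7, 21, a), (16, 37, 39, 7, 24, a), (16, 37, 39, 7, 8, w), (16, 37, 39, 8, 12, k), (16, 37, 39, 8, 21, a), (16, 37, 39, 8, 24, a), (16, 37, 39, 8, 8, w)}
Filtering on E ≠ w ∧ G ≤ 2 leaves {(16, 36, 2, 11, 12, k), (16, 36, 2, 11, 21, a), (16, 36, 2, 11, 24, a), (16, 36, 2, 20, 12, k), (16, 36, 2, 20, 21, a), (16, 36, 2, 20, 24, a), (16, 36, 2, 7, 12, k), (16, 36, 2, 7, 21, a), (16, 36, 2, 7, 24, a), (16, 36, 2, 8, 12, k), (16, 36, 2, 8, 21, a), (16, 36, 2, 8, 24, a)}.
Keep only column(s) F, A, E, B: {(12, 16, k, 11), (12, 16, k, 20), (12, 16, k, 7), (12, 16, k, 8), (21, 16, a, 11), (21, 16, a, 20), (21, 16, a, 7), (21, 16, a, 8), (24, 16, a, 11), (24, 16, a, 20), (24, 16, a, 7), (24, 16, a, 8)}
Filtering on F ≠ 24 leaves {(12, 16, k, 11), (12, 16, k, 20), (12, 16, k, 7), (12, 16, k, 8), (21, 16, a, 11), (21, 16, a, 20), (21, 16, a, 7), (21, 16, a, 8)}.
Keep only column(s) B, E: {(11, a), (11, k), (20, a), (20, k), (7, a), (7, k), (8, a), (8, k)}

{(11, a), (11, k), (20, a), (20, k), (7, a), (7, k), (8, a), (8, k)}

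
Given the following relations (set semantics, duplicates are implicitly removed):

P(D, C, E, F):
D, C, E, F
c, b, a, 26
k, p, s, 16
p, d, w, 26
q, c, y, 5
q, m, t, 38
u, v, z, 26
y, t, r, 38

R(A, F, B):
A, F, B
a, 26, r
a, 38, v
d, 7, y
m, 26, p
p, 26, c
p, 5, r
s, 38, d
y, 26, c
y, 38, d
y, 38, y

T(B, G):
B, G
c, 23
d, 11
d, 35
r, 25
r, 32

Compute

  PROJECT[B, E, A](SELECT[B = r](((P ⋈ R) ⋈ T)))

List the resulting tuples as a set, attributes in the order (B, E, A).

P ⋈ R (natural join on F): {(c, b, a, 26, a, r), (c, b, a, 26, m, p), (c, b, a, 26, p, c), (c, b, a, 26, y, c), (p, d, w, 26, a, r), (p, d, w, 26, m, p), (p, d, w, 26, p, c), (p, d, w, 26, y, c), (q, c, y, 5, p, r), (q, m, t, 38, a, v), (q, m, t, 38, s, d), (q, m, t, 38, y, d), (q, m, t, 38, y, y), (u, v, z, 26, a, r), (u, v, z, 26, m, p), (u, v, z, 26, p, c), (u, v, z, 26, y, c), (y, t, r, 38, a, v), (y, t, r, 38, s, d), (y, t, r, 38, y, d), (y, t, r, 38, y, y)}
(P ⋈ R) ⋈ T (natural join on B): {(c, b, a, 26, a, r, 25), (c, b, a, 26, a, r, 32), (c, b, a, 26, p, c, 23), (c, b, a, 26, y, c, 23), (p, d, w, 26, a, r, 25), (p, d, w, 26, a, r, 32), (p, d, w, 26, p, c, 23), (p, d, w, 26, y, c, 23), (q, c, y, 5, p, r, 25), (q, c, y, 5, p, r, 32), (q, m, t, 38, s, d, 11), (q, m, t, 38, s, d, 35), (q, m, t, 38, y, d, 11), (q, m, t, 38, y, d, 35), (u, v, z, 26, a, r, 25), (u, v, z, 26, a, r, 32), (u, v, z, 26, p, c, 23), (u, v, z, 26, y, c, 23), (y, t, r, 38, s, d, 11), (y, t, r, 38, s, d, 35), (y, t, r, 38, y, d, 11), (y, t, r, 38, y, d, 35)}
Apply σ_{B = r}; surviving tuples: {(c, b, a, 26, a, r, 25), (c, b, a, 26, a, r, 32), (p, d, w, 26, a, r, 25), (p, d, w, 26, a, r, 32), (q, c, y, 5, p, r, 25), (q, c, y, 5, p, r, 32), (u, v, z, 26, a, r, 25), (u, v, z, 26, a, r, 32)}
Projecting to B, E, A (4 duplicate(s) eliminated): {(r, a, a), (r, w, a), (r, y, p), (r, z, a)}

{(r, a, a), (r, w, a), (r, y, p), (r, z, a)}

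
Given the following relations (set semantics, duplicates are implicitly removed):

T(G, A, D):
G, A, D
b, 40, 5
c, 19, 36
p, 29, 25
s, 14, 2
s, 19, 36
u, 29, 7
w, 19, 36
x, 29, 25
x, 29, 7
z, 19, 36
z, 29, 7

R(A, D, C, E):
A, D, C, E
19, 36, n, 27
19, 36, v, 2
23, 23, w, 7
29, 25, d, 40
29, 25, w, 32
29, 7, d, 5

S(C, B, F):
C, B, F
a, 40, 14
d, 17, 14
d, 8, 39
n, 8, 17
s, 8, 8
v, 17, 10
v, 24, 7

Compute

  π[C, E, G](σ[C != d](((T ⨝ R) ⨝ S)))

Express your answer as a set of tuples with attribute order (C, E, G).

T ⋈ R (natural join on A, D): {(c, 19, 36, n, 27), (c, 19, 36, v, 2), (p, 29, 25, d, 40), (p, 29, 25, w, 32), (s, 19, 36, n, 27), (s, 19, 36, v, 2), (u, 29, 7, d, 5), (w, 19, 36, n, 27), (w, 19, 36, v, 2), (x, 29, 25, d, 40), (x, 29, 25, w, 32), (x, 29, 7, d, 5), (z, 19, 36, n, 27), (z, 19, 36, v, 2), (z, 29, 7, d, 5)}
(T ⨝ R) ⋈ S (natural join on C): {(c, 19, 36, n, 27, 8, 17), (c, 19, 36, v, 2, 17, 10), (c, 19, 36, v, 2, 24, 7), (p, 29, 25, d, 40, 17, 14), (p, 29, 25, d, 40, 8, 39), (s, 19, 36, n, 27, 8, 17), (s, 19, 36, v, 2, 17, 10), (s, 19, 36, v, 2, 24, 7), (u, 29, 7, d, 5, 17, 14), (u, 29, 7, d, 5, 8, 39), (w, 19, 36, n, 27, 8, 17), (w, 19, 36, v, 2, 17, 10), (w, 19, 36, v, 2, 24, 7), (x, 29, 25, d, 40, 17, 14), (x, 29, 25, d, 40, 8, 39), (x, 29, 7, d, 5, 17, 14), (x, 29, 7, d, 5, 8, 39), (z, 19, 36, n, 27, 8, 17), (z, 19, 36, v, 2, 17, 10), (z, 19, 36, v, 2, 24, 7), (z, 29, 7, d, 5, 17, 14), (z, 29, 7, d, 5, 8, 39)}
Selection C != d: {(c, 19, 36, n, 27, 8, 17), (c, 19, 36, v, 2, 17, 10), (c, 19, 36, v, 2, 24, 7), (s, 19, 36, n, 27, 8, 17), (s, 19, 36, v, 2, 17, 10), (s, 19, 36, v, 2, 24, 7), (w, 19, 36, n, 27, 8, 17), (w, 19, 36, v, 2, 17, 10), (w, 19, 36, v, 2, 24, 7), (z, 19, 36, n, 27, 8, 17), (z, 19, 36, v, 2, 17, 10), (z, 19, 36, v, 2, 24, 7)}
π_{C, E, G} gives {(n, 27, c), (n, 27, s), (n, 27, w), (n, 27, z), (v, 2, c), (v, 2, s), (v, 2, w), (v, 2, z)} (4 duplicate(s) eliminated).

{(n, 27, c), (n, 27, s), (n, 27, w), (n, 27, z), (v, 2, c), (v, 2, s), (v, 2, w), (v, 2, z)}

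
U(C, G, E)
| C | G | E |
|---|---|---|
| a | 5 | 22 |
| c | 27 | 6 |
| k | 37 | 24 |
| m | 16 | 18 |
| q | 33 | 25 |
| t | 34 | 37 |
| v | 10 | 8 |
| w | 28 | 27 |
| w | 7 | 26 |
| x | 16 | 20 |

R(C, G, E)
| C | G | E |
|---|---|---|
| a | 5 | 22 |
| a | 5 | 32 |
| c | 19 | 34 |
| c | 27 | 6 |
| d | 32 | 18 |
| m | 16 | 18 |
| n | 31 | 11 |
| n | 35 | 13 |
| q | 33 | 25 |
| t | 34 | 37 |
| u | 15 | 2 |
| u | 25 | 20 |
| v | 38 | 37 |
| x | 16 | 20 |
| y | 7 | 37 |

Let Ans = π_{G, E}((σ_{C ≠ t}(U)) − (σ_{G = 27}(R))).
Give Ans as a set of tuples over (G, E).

Selection C ≠ t: {(a, 5, 22), (c, 27, 6), (k, 37, 24), (m, 16, 18), (q, 33, 25), (v, 10, 8), (w, 28, 27), (w, 7, 26), (x, 16, 20)}
Selection G = 27: {(c, 27, 6)}
Set difference of the two operands is {(a, 5, 22), (k, 37, 24), (m, 16, 18), (q, 33, 25), (v, 10, 8), (w, 28, 27), (w, 7, 26), (x, 16, 20)}.
Keep only column(s) G, E: {(10, 8), (16, 18), (16, 20), (28, 27), (33, 25), (37, 24), (5, 22), (7, 26)}

{(10, 8), (16, 18), (16, 20), (28, 27), (33, 25), (37, 24), (5, 22), (7, 26)}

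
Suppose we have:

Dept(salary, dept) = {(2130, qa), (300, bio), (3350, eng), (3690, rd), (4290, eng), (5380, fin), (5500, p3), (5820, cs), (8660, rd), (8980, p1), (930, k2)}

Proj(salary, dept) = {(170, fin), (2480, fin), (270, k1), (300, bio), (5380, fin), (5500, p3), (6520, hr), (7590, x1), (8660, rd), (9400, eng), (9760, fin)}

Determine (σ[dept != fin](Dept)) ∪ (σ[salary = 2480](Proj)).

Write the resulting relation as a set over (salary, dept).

{(2130, qa), (2480, fin), (300, bio), (3350, eng), (3690, rd), (4290, eng), (5500, p3), (5820, cs), (8660, rd), (8980, p1), (930, k2)}

Selection dept != fin: {(2130, qa), (300, bio), (3350, eng), (3690, rd), (4290, eng), (5500, p3), (5820, cs), (8660, rd), (8980, p1), (930, k2)}
Selection salary = 2480: {(2480, fin)}
Taking the union: {(2130, qa), (2480, fin), (300, bio), (3350, eng), (3690, rd), (4290, eng), (5500, p3), (5820, cs), (8660, rd), (8980, p1), (930, k2)}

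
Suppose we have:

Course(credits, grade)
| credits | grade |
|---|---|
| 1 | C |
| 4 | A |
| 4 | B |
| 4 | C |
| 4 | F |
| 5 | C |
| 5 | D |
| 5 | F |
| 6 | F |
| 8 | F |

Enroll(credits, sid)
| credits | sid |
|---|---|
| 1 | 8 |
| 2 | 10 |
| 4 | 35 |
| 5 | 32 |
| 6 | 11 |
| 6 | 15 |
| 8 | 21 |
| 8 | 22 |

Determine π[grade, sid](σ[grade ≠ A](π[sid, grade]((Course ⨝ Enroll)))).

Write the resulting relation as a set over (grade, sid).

{(B, 35), (C, 32), (C, 35), (C, 8), (D, 32), (F, 11), (F, 15), (F, 21), (F, 22), (F, 32), (F, 35)}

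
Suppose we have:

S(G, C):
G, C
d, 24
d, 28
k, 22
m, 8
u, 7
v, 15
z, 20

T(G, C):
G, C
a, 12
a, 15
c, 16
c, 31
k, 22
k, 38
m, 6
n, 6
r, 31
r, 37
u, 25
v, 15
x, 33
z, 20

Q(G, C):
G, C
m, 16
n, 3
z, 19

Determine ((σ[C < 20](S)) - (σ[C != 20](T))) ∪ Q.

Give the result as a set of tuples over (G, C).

{(m, 16), (m, 8), (n, 3), (u, 7), (z, 19)}

σ[C < 20]: keep tuples satisfying C < 20 → {(m, 8), (u, 7), (v, 15)}
σ[C != 20]: keep tuples satisfying C != 20 → {(a, 12), (a, 15), (c, 16), (c, 31), (k, 22), (k, 38), (m, 6), (n, 6), (r, 31), (r, 37), (u, 25), (v, 15), (x, 33)}
Set difference of the two operands is {(m, 8), (u, 7)}.
Set union of the two operands is {(m, 16), (m, 8), (n, 3), (u, 7), (z, 19)}.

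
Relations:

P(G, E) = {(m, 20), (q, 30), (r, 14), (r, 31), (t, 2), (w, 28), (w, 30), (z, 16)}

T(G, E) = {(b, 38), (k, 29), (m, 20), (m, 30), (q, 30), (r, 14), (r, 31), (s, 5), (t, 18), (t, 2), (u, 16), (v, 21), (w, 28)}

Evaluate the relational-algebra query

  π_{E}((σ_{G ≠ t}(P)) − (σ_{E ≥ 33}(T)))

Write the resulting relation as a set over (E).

{14, 16, 20, 28, 30, 31}

σ[G ≠ t]: keep tuples satisfying G ≠ t → {(m, 20), (q, 30), (r, 14), (r, 31), (w, 28), (w, 30), (z, 16)}
σ[E ≥ 33]: keep tuples satisfying E ≥ 33 → {(b, 38)}
Set difference of the two operands is {(m, 20), (q, 30), (r, 14), (r, 31), (w, 28), (w, 30), (z, 16)}.
π[E]: project onto (E) (1 duplicate(s) eliminated) → {14, 16, 20, 28, 30, 31}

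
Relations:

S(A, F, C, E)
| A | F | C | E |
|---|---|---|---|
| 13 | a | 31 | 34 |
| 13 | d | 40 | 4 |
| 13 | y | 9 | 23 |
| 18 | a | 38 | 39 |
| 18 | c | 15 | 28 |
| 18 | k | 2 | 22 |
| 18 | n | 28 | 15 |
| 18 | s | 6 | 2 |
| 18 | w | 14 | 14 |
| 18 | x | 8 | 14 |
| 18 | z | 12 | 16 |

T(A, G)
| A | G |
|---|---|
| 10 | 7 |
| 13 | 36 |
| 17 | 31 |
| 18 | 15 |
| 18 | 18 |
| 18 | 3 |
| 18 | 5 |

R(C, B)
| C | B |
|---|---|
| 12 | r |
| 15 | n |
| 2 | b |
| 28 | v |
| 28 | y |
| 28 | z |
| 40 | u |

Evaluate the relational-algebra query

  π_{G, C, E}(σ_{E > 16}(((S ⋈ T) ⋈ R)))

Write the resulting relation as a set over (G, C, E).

Joining S and T on A yields {(13, a, 31, 34, 36), (13, d, 40, 4, 36), (13, y, 9, 23, 36), (18, a, 38, 39, 15), (18, a, 38, 39, 18), (18, a, 38, 39, 3), (18, a, 38, 39, 5), (18, c, 15, 28, 15), (18, c, 15, 28, 18), (18, c, 15, 28, 3), (18, c, 15, 28, 5), (18, k, 2, 22, 15), (18, k, 2, 22, 18), (18, k, 2, 22, 3), (18, k, 2, 22, 5), (18, n, 28, 15, 15), (18, n, 28, 15, 18), (18, n, 28, 15, 3), (18, n, 28, 15, 5), (18, s, 6, 2, 15), (18, s, 6, 2, 18), (18, s, 6, 2, 3), (18, s, 6, 2, 5), (18, w, 14, 14, 15), (18, w, 14, 14, 18), (18, w, 14, 14, 3), (18, w, 14, 14, 5), (18, x, 8, 14, 15), (18, x, 8, 14, 18), (18, x, 8, 14, 3), (18, x, 8, 14, 5), (18, z, 12, 16, 15), (18, z, 12, 16, 18), (18, z, 12, 16, 3), (18, z, 12, 16, 5)}.
Joining (S ⋈ T) and R on C yields {(13, d, 40, 4, 36, u), (18, c, 15, 28, 15, n), (18, c, 15, 28, 18, n), (18, c, 15, 28, 3, n), (18, c, 15, 28, 5, n), (18, k, 2, 22, 15, b), (18, k, 2, 22, 18, b), (18, k, 2, 22, 3, b), (18, k, 2, 22, 5, b), (18, n, 28, 15, 15, v), (18, n, 28, 15, 15, y), (18, n, 28, 15, 15, z), (18, n, 28, 15, 18, v), (18, n, 28, 15, 18, y), (18, n, 28, 15, 18, z), (18, n, 28, 15, 3, v), (18, n, 28, 15, 3, y), (18, n, 28, 15, 3, z), (18, n, 28, 15, 5, v), (18, n, 28, 15, 5, y), (18, n, 28, 15, 5, z), (18, z, 12, 16, 15, r), (18, z, 12, 16, 18, r), (18, z, 12, 16, 3, r), (18, z, 12, 16, 5, r)}.
Selection E > 16: {(18, c, 15, 28, 15, n), (18, c, 15, 28, 18, n), (18, c, 15, 28, 3, n), (18, c, 15, 28, 5, n), (18, k, 2, 22, 15, b), (18, k, 2, 22, 18, b), (18, k, 2, 22, 3, b), (18, k, 2, 22, 5, b)}
π_{G, C, E} gives {(15, 15, 28), (15, 2, 22), (18, 15, 28), (18, 2, 22), (3, 15, 28), (3, 2, 22), (5, 15, 28), (5, 2, 22)}.

{(15, 15, 28), (15, 2, 22), (18, 15, 28), (18, 2, 22), (3, 15, 28), (3, 2, 22), (5, 15, 28), (5, 2, 22)}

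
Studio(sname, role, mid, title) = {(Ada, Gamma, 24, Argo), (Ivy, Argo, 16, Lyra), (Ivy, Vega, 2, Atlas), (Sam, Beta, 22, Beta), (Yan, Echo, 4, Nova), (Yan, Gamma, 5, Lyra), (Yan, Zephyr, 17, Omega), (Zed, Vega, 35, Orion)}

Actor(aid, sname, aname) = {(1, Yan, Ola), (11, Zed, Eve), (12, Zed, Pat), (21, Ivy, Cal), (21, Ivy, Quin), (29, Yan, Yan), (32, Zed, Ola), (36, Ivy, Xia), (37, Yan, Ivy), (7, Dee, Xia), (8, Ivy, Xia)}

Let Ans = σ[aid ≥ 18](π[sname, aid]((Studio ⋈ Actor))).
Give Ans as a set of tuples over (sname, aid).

{(Ivy, 21), (Ivy, 36), (Yan, 29), (Yan, 37), (Zed, 32)}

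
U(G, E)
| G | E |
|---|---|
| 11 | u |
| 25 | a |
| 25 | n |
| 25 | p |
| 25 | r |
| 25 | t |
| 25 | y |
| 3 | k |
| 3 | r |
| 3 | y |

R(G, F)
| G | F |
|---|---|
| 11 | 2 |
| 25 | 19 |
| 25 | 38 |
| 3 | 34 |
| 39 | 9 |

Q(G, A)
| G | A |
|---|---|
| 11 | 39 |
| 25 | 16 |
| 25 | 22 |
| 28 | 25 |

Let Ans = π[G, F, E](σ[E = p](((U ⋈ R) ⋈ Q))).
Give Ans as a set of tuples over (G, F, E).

{(25, 19, p), (25, 38, p)}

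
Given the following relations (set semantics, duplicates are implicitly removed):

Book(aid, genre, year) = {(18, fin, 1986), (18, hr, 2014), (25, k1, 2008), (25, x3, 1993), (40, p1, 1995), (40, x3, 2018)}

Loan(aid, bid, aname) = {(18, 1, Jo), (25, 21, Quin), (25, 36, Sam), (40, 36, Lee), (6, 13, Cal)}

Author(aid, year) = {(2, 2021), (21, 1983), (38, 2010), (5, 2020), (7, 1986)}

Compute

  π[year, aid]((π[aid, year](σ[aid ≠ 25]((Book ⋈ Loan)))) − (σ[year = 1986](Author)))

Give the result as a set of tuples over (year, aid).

{(1986, 18), (1995, 40), (2014, 18), (2018, 40)}

Natural join on aid: {(18, fin, 1986, 1, Jo), (18, hr, 2014, 1, Jo), (25, k1, 2008, 21, Quin), (25, k1, 2008, 36, Sam), (25, x3, 1993, 21, Quin), (25, x3, 1993, 36, Sam), (40, p1, 1995, 36, Lee), (40, x3, 2018, 36, Lee)}
Filtering on aid ≠ 25 leaves {(18, fin, 1986, 1, Jo), (18, hr, 2014, 1, Jo), (40, p1, 1995, 36, Lee), (40, x3, 2018, 36, Lee)}.
π[aid, year]: project onto (aid, year) → {(18, 1986), (18, 2014), (40, 1995), (40, 2018)}
Filtering on year = 1986 leaves {(7, 1986)}.
Difference: {(18, 1986), (18, 2014), (40, 1995), (40, 2018)} with {(7, 1986)} → {(18, 1986), (18, 2014), (40, 1995), (40, 2018)}
π[year, aid]: project onto (year, aid) → {(1986, 18), (1995, 40), (2014, 18), (2018, 40)}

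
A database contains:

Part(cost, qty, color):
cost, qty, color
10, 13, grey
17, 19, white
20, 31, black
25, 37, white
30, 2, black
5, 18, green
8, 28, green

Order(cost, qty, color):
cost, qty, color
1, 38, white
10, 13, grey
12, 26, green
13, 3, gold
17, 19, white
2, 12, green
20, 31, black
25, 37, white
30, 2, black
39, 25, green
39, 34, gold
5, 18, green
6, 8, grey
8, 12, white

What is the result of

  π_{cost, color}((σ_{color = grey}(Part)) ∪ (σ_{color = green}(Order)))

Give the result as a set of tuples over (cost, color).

{(10, grey), (12, green), (2, green), (39, green), (5, green)}

σ[color = grey]: keep tuples satisfying color = grey → {(10, 13, grey)}
σ[color = green]: keep tuples satisfying color = green → {(12, 26, green), (2, 12, green), (39, 25, green), (5, 18, green)}
Set union of the two operands is {(10, 13, grey), (12, 26, green), (2, 12, green), (39, 25, green), (5, 18, green)}.
Keep only column(s) cost, color: {(10, grey), (12, green), (2, green), (39, green), (5, green)}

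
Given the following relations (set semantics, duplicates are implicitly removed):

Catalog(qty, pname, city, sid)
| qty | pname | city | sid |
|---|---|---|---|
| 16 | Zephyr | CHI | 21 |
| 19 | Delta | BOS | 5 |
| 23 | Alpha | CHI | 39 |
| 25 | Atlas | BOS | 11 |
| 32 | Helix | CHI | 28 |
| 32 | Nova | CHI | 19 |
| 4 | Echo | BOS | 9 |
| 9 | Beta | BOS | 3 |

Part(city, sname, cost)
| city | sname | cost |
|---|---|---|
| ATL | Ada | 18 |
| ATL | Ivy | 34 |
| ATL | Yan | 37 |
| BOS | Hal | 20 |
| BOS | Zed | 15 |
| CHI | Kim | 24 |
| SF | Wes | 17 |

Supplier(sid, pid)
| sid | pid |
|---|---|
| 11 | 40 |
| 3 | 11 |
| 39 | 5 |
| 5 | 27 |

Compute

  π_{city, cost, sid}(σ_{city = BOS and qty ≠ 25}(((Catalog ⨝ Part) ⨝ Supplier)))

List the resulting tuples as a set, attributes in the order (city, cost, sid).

{(BOS, 15, 3), (BOS, 15, 5), (BOS, 20, 3), (BOS, 20, 5)}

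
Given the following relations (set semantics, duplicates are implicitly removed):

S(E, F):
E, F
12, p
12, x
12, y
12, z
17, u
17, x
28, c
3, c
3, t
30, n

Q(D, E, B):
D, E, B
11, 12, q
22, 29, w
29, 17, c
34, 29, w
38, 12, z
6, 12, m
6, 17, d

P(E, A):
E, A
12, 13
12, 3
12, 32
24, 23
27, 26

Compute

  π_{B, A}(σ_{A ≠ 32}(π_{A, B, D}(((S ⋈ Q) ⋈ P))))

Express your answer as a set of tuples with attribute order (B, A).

Joining S and Q on E yields {(12, p, 11, q), (12, p, 38, z), (12, p, 6, m), (12, x, 11, q), (12, x, 38, z), (12, x, 6, m), (12, y, 11, q), (12, y, 38, z), (12, y, 6, m), (12, z, 11, q), (12, z, 38, z), (12, z, 6, m), (17, u, 29, c), (17, u, 6, d), (17, x, 29, c), (17, x, 6, d)}.
Joining (S ⋈ Q) and P on E yields {(12, p, 11, q, 13), (12, p, 11, q, 3), (12, p, 11, q, 32), (12, p, 38, z, 13), (12, p, 38, z, 3), (12, p, 38, z, 32), (12, p, 6, m, 13), (12, p, 6, m, 3), (12, p, 6, m, 32), (12, x, 11, q, 13), (12, x, 11, q, 3), (12, x, 11, q, 32), (12, x, 38, z, 13), (12, x, 38, z, 3), (12, x, 38, z, 32), (12, x, 6, m, 13), (12, x, 6, m, 3), (12, x, 6, m, 32), (12, y, 11, q, 13), (12, y, 11, q, 3), (12, y, 11, q, 32), (12, y, 38, z, 13), (12, y, 38, z, 3), (12, y, 38, z, 32), (12, y, 6, m, 13), (12, y, 6, m, 3), (12, y, 6, m, 32), (12, z, 11, q, 13), (12, z, 11, q, 3), (12, z, 11, q, 32), (12, z, 38, z, 13), (12, z, 38, z, 3), (12, z, 38, z, 32), (12, z, 6, m, 13), (12, z, 6, m, 3), (12, z, 6, m, 32)}.
π_{A, B, D} gives {(13, m, 6), (13, q, 11), (13, z, 38), (3, m, 6), (3, q, 11), (3, z, 38), (32, m, 6), (32, q, 11), (32, z, 38)} (27 duplicate(s) eliminated).
Apply σ_{A ≠ 32}; surviving tuples: {(13, m, 6), (13, q, 11), (13, z, 38), (3, m, 6), (3, q, 11), (3, z, 38)}
π_{B, A} gives {(m, 13), (m, 3), (q, 13), (q, 3), (z, 13), (z, 3)}.

{(m, 13), (m, 3), (q, 13), (q, 3), (z, 13), (z, 3)}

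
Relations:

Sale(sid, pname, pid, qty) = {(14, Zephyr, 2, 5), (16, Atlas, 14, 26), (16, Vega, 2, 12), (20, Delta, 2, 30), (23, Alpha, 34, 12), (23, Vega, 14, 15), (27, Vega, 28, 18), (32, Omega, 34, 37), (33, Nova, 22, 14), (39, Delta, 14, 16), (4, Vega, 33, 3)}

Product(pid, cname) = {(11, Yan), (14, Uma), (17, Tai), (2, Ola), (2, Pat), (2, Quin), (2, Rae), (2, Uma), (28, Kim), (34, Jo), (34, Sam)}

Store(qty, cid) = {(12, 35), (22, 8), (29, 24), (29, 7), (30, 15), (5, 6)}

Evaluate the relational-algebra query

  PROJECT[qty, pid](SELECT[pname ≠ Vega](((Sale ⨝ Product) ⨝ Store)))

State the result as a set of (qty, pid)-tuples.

{(12, 34), (30, 2), (5, 2)}

Sale ⋈ Product (natural join on pid): {(14, Zephyr, 2, 5, Ola), (14, Zephyr, 2, 5, Pat), (14, Zephyr, 2, 5, Quin), (14, Zephyr, 2, 5, Rae), (14, Zephyr, 2, 5, Uma), (16, Atlas, 14, 26, Uma), (16, Vega, 2, 12, Ola), (16, Vega, 2, 12, Pat), (16, Vega, 2, 12, Quin), (16, Vega, 2, 12, Rae), (16, Vega, 2, 12, Uma), (20, Delta, 2, 30, Ola), (20, Delta, 2, 30, Pat), (20, Delta, 2, 30, Quin), (20, Delta, 2, 30, Rae), (20, Delta, 2, 30, Uma), (23, Alpha, 34, 12, Jo), (23, Alpha, 34, 12, Sam), (23, Vega, 14, 15, Uma), (27, Vega, 28, 18, Kim), (32, Omega, 34, 37, Jo), (32, Omega, 34, 37, Sam), (39, Delta, 14, 16, Uma)}
(Sale ⨝ Product) ⋈ Store (natural join on qty): {(14, Zephyr, 2, 5, Ola, 6), (14, Zephyr, 2, 5, Pat, 6), (14, Zephyr, 2, 5, Quin, 6), (14, Zephyr, 2, 5, Rae, 6), (14, Zephyr, 2, 5, Uma, 6), (16, Vega, 2, 12, Ola, 35), (16, Vega, 2, 12, Pat, 35), (16, Vega, 2, 12, Quin, 35), (16, Vega, 2, 12, Rae, 35), (16, Vega, 2, 12, Uma, 35), (20, Delta, 2, 30, Ola, 15), (20, Delta, 2, 30, Pat, 15), (20, Delta, 2, 30, Quin, 15), (20, Delta, 2, 30, Rae, 15), (20, Delta, 2, 30, Uma, 15), (23, Alpha, 34, 12, Jo, 35), (23, Alpha, 34, 12, Sam, 35)}
Apply σ_{pname ≠ Vega}; surviving tuples: {(14, Zephyr, 2, 5, Ola, 6), (14, Zephyr, 2, 5, Pat, 6), (14, Zephyr, 2, 5, Quin, 6), (14, Zephyr, 2, 5, Rae, 6), (14, Zephyr, 2, 5, Uma, 6), (20, Delta, 2, 30, Ola, 15), (20, Delta, 2, 30, Pat, 15), (20, Delta, 2, 30, Quin, 15), (20, Delta, 2, 30, Rae, 15), (20, Delta, 2, 30, Uma, 15), (23, Alpha, 34, 12, Jo, 35), (23, Alpha, 34, 12, Sam, 35)}
Keep only column(s) qty, pid (9 duplicate(s) eliminated): {(12, 34), (30, 2), (5, 2)}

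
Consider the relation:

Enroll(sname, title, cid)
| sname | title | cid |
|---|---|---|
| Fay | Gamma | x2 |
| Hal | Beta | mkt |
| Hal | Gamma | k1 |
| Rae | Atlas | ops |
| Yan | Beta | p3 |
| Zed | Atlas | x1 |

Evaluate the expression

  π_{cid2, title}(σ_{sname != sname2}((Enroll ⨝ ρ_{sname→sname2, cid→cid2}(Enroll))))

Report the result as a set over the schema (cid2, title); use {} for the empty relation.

ρ[sname→sname2, cid→cid2]: schema becomes (sname2, title, cid2); tuples unchanged.
Natural join on title: {(Fay, Gamma, x2, Fay, x2), (Fay, Gamma, x2, Hal, k1), (Hal, Beta, mkt, Hal, mkt), (Hal, Beta, mkt, Yan, p3), (Hal, Gamma, k1, Fay, x2), (Hal, Gamma, k1, Hal, k1), (Rae, Atlas, ops, Rae, ops), (Rae, Atlas, ops, Zed, x1), (Yan, Beta, p3, Hal, mkt), (Yan, Beta, p3, Yan, p3), (Zed, Atlas, x1, Rae, ops), (Zed, Atlas, x1, Zed, x1)}
Apply σ_{sname != sname2}; surviving tuples: {(Fay, Gamma, x2, Hal, k1), (Hal, Beta, mkt, Yan, p3), (Hal, Gamma, k1, Fay, x2), (Rae, Atlas, ops, Zed, x1), (Yan, Beta, p3, Hal, mkt), (Zed, Atlas, x1, Rae, ops)}
Projecting to cid2, title: {(k1, Gamma), (mkt, Beta), (ops, Atlas), (p3, Beta), (x1, Atlas), (x2, Gamma)}

{(k1, Gamma), (mkt, Beta), (ops, Atlas), (p3, Beta), (x1, Atlas), (x2, Gamma)}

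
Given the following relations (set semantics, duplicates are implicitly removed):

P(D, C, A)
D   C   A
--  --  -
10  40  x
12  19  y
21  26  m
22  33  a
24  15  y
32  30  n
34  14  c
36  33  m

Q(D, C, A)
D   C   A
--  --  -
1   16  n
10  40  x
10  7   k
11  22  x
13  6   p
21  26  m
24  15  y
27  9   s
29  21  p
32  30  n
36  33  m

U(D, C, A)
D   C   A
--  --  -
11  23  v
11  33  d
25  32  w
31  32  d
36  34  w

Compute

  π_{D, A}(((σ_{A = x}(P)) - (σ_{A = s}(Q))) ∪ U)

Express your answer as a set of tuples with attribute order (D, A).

{(10, x), (11, d), (11, v), (25, w), (31, d), (36, w)}

σ[A = x]: keep tuples satisfying A = x → {(10, 40, x)}
σ[A = s]: keep tuples satisfying A = s → {(27, 9, s)}
Taking the difference: {(10, 40, x)}
Taking the union: {(10, 40, x), (11, 23, v), (11, 33, d), (25, 32, w), (31, 32, d), (36, 34, w)}
Projecting to D, A: {(10, x), (11, d), (11, v), (25, w), (31, d), (36, w)}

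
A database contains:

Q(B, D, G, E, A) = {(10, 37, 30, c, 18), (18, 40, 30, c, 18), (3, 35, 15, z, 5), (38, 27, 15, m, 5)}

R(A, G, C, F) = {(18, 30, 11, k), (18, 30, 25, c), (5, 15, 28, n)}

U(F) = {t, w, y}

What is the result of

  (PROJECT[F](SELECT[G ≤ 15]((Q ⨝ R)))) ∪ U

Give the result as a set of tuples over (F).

{n, t, w, y}

Joining Q and R on G, A yields {(10, 37, 30, c, 18, 11, k), (10, 37, 30, c, 18, 25, c), (18, 40, 30, c, 18, 11, k), (18, 40, 30, c, 18, 25, c), (3, 35, 15, z, 5, 28, n), (38, 27, 15, m, 5, 28, n)}.
σ[G ≤ 15]: keep tuples satisfying G ≤ 15 → {(3, 35, 15, z, 5, 28, n), (38, 27, 15, m, 5, 28, n)}
π_{F} gives {n} (1 duplicate(s) eliminated).
Set union of the two operands is {n, t, w, y}.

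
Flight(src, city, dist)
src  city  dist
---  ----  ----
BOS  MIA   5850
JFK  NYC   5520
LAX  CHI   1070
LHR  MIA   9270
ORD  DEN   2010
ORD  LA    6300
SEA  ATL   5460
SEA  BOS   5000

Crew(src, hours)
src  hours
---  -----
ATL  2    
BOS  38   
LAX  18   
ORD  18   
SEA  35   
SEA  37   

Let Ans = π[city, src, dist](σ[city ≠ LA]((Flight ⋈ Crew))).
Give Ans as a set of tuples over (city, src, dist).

{(ATL, SEA, 5460), (BOS, SEA, 5000), (CHI, LAX, 1070), (DEN, ORD, 2010), (MIA, BOS, 5850)}

Joining Flight and Crew on src yields {(BOS, MIA, 5850, 38), (LAX, CHI, 1070, 18), (ORD, DEN, 2010, 18), (ORD, LA, 6300, 18), (SEA, ATL, 5460, 35), (SEA, ATL, 5460, 37), (SEA, BOS, 5000, 35), (SEA, BOS, 5000, 37)}.
Filtering on city ≠ LA leaves {(BOS, MIA, 5850, 38), (LAX, CHI, 1070, 18), (ORD, DEN, 2010, 18), (SEA, ATL, 5460, 35), (SEA, ATL, 5460, 37), (SEA, BOS, 5000, 35), (SEA, BOS, 5000, 37)}.
π[city, src, dist]: project onto (city, src, dist) (2 duplicate(s) eliminated) → {(ATL, SEA, 5460), (BOS, SEA, 5000), (CHI, LAX, 1070), (DEN, ORD, 2010), (MIA, BOS, 5850)}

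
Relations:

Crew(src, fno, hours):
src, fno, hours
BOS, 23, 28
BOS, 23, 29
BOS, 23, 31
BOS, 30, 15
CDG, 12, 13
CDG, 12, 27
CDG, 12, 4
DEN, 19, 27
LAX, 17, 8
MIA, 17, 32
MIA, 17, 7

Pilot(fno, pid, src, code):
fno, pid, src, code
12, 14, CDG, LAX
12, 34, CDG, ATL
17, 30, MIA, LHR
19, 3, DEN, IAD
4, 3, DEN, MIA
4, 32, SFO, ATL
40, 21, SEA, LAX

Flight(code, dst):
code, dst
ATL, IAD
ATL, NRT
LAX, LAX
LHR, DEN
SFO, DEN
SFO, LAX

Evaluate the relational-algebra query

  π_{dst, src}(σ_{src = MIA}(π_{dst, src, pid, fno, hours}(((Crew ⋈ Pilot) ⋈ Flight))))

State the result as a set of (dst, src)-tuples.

{(DEN, MIA)}

Crew ⋈ Pilot (natural join on src, fno): {(CDG, 12, 13, 14, LAX), (CDG, 12, 13, 34, ATL), (CDG, 12, 27, 14, LAX), (CDG, 12, 27, 34, ATL), (CDG, 12, 4, 14, LAX), (CDG, 12, 4, 34, ATL), (DEN, 19, 27, 3, IAD), (MIA, 17, 32, 30, LHR), (MIA, 17, 7, 30, LHR)}
(Crew ⋈ Pilot) ⋈ Flight (natural join on code): {(CDG, 12, 13, 14, LAX, LAX), (CDG, 12, 13, 34, ATL, IAD), (CDG, 12, 13, 34, ATL, NRT), (CDG, 12, 27, 14, LAX, LAX), (CDG, 12, 27, 34, ATL, IAD), (CDG, 12, 27, 34, ATL, NRT), (CDG, 12, 4, 14, LAX, LAX), (CDG, 12, 4, 34, ATL, IAD), (CDG, 12, 4, 34, ATL, NRT), (MIA, 17, 32, 30, LHR, DEN), (MIA, 17, 7, 30, LHR, DEN)}
Projecting to dst, src, pid, fno, hours: {(DEN, MIA, 30, 17, 32), (DEN, MIA, 30, 17, 7), (IAD, CDG, 34, 12, 13), (IAD, CDG, 34, 12, 27), (IAD, CDG, 34, 12, 4), (LAX, CDG, 14, 12, 13), (LAX, CDG, 14, 12, 27), (LAX, CDG, 14, 12, 4), (NRT, CDG, 34, 12, 13), (NRT, CDG, 34, 12, 27), (NRT, CDG, 34, 12, 4)}
Apply σ_{src = MIA}; surviving tuples: {(DEN, MIA, 30, 17, 32), (DEN, MIA, 30, 17, 7)}
Projecting to dst, src (1 duplicate(s) eliminated): {(DEN, MIA)}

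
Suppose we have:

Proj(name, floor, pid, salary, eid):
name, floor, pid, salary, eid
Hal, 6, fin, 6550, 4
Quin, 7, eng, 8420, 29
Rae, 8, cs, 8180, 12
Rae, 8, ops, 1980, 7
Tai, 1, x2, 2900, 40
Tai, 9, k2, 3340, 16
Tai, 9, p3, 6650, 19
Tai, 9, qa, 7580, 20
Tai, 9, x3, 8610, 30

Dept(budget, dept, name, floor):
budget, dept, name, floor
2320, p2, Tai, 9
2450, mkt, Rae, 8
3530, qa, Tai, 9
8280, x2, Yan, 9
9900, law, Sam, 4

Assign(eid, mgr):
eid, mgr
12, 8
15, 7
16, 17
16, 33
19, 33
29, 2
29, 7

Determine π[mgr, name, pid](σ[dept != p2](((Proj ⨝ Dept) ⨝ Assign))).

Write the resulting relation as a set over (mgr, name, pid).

Proj ⋈ Dept (natural join on name, floor): {(Rae, 8, cs, 8180, 12, 2450, mkt), (Rae, 8, ops, 1980, 7, 2450, mkt), (Tai, 9, k2, 3340, 16, 2320, p2), (Tai, 9, k2, 3340, 16, 3530, qa), (Tai, 9, p3, 6650, 19, 2320, p2), (Tai, 9, p3, 6650, 19, 3530, qa), (Tai, 9, qa, 7580, 20, 2320, p2), (Tai, 9, qa, 7580, 20, 3530, qa), (Tai, 9, x3, 8610, 30, 2320, p2), (Tai, 9, x3, 8610, 30, 3530, qa)}
(Proj ⨝ Dept) ⋈ Assign (natural join on eid): {(Rae, 8, cs, 8180, 12, 2450, mkt, 8), (Tai, 9, k2, 3340, 16, 2320, p2, 17), (Tai, 9, k2, 3340, 16, 2320, p2, 33), (Tai, 9, k2, 3340, 16, 3530, qa, 17), (Tai, 9, k2, 3340, 16, 3530, qa, 33), (Tai, 9, p3, 6650, 19, 2320, p2, 33), (Tai, 9, p3, 6650, 19, 3530, qa, 33)}
Selection dept != p2: {(Rae, 8, cs, 8180, 12, 2450, mkt, 8), (Tai, 9, k2, 3340, 16, 3530, qa, 17), (Tai, 9, k2, 3340, 16, 3530, qa, 33), (Tai, 9, p3, 6650, 19, 3530, qa, 33)}
π[mgr, name, pid]: project onto (mgr, name, pid) → {(17, Tai, k2), (33, Tai, k2), (33, Tai, p3), (8, Rae, cs)}

{(17, Tai, k2), (33, Tai, k2), (33, Tai, p3), (8, Rae, cs)}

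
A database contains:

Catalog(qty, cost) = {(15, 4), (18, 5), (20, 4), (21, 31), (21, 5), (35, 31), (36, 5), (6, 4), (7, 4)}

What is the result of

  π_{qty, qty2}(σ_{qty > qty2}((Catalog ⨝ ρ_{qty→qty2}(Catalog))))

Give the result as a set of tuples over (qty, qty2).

ρ[qty→qty2]: schema becomes (qty2, cost); tuples unchanged.
Natural join on cost: {(15, 4, 15), (15, 4, 20), (15, 4, 6), (15, 4, 7), (18, 5, 18), (18, 5, 21), (18, 5, 36), (20, 4, 15), (20, 4, 20), (20, 4, 6), (20, 4, 7), (21, 31, 21), (21, 31, 35), (21, 5, 18), (21, 5, 21), (21, 5, 36), (35, 31, 21), (35, 31, 35), (36, 5, 18), (36, 5, 21), (36, 5, 36), (6, 4, 15), (6, 4, 20), (6, 4, 6), (6, 4, 7), (7, 4, 15), (7, 4, 20), (7, 4, 6), (7, 4, 7)}
Apply σ_{qty > qty2}; surviving tuples: {(15, 4, 6), (15, 4, 7), (20, 4, 15), (20, 4, 6), (20, 4, 7), (21, 5, 18), (35, 31, 21), (36, 5, 18), (36, 5, 21), (7, 4, 6)}
Projecting to qty, qty2: {(15, 6), (15, 7), (20, 15), (20, 6), (20, 7), (21, 18), (35, 21), (36, 18), (36, 21), (7, 6)}

{(15, 6), (15, 7), (20, 15), (20, 6), (20, 7), (21, 18), (35, 21), (36, 18), (36, 21), (7, 6)}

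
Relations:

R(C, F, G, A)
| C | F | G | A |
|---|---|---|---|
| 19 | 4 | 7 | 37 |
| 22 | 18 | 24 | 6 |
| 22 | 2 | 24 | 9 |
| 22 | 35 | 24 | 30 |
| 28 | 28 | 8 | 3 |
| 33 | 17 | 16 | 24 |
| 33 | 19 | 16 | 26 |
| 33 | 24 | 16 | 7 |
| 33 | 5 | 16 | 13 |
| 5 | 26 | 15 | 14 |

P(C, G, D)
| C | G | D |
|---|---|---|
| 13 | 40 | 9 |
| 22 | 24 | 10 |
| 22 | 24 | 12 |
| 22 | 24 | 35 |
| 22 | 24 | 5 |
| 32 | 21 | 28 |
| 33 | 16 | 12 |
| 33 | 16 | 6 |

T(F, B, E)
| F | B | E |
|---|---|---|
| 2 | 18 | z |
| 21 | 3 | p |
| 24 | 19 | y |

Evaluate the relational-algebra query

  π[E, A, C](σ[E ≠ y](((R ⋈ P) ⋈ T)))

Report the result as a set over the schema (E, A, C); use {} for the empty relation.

Joining R and P on C, G yields {(22, 18, 24, 6, 10), (22, 18, 24, 6, 12), (22, 18, 24, 6, 35), (22, 18, 24, 6, 5), (22, 2, 24, 9, 10), (22, 2, 24, 9, 12), (22, 2, 24, 9, 35), (22, 2, 24, 9, 5), (22, 35, 24, 30, 10), (22, 35, 24, 30, 12), (22, 35, 24, 30, 35), (22, 35, 24, 30, 5), (33, 17, 16, 24, 12), (33, 17, 16, 24, 6), (33, 19, 16, 26, 12), (33, 19, 16, 26, 6), (33, 24, 16, 7, 12), (33, 24, 16, 7, 6), (33, 5, 16, 13, 12), (33, 5, 16, 13, 6)}.
Joining (R ⋈ P) and T on F yields {(22, 2, 24, 9, 10, 18, z), (22, 2, 24, 9, 12, 18, z), (22, 2, 24, 9, 35, 18, z), (22, 2, 24, 9, 5, 18, z), (33, 24, 16, 7, 12, 19, y), (33, 24, 16, 7, 6, 19, y)}.
σ[E ≠ y]: keep tuples satisfying E ≠ y → {(22, 2, 24, 9, 10, 18, z), (22, 2, 24, 9, 12, 18, z), (22, 2, 24, 9, 35, 18, z), (22, 2, 24, 9, 5, 18, z)}
Projecting to E, A, C (3 duplicate(s) eliminated): {(z, 9, 22)}

{(z, 9, 22)}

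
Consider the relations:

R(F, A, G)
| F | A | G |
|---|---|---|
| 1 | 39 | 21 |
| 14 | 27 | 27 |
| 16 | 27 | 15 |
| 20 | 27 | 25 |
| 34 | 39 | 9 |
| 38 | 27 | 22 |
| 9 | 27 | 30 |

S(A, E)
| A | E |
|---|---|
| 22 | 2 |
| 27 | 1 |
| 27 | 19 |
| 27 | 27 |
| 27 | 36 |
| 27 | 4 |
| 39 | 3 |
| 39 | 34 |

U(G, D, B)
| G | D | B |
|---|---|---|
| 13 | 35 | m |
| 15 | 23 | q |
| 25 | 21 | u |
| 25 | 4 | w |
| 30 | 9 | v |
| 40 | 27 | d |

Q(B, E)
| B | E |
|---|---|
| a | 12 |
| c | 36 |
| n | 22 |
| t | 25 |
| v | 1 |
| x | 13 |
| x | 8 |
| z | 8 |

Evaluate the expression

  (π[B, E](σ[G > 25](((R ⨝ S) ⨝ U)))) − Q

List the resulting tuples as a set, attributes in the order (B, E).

{(v, 19), (v, 27), (v, 36), (v, 4)}

Natural join on A: {(1, 39, 21, 3), (1, 39, 21, 34), (14, 27, 27, 1), (14, 27, 27, 19), (14, 27, 27, 27), (14, 27, 27, 36), (14, 27, 27, 4), (16, 27, 15, 1), (16, 27, 15, 19), (16, 27, 15, 27), (16, 27, 15, 36), (16, 27, 15, 4), (20, 27, 25, 1), (20, 27, 25, 19), (20, 27, 25, 27), (20, 27, 25, 36), (20, 27, 25, 4), (34, 39, 9, 3), (34, 39, 9, 34), (38, 27, 22, 1), (38, 27, 22, 19), (38, 27, 22, 27), (38, 27, 22, 36), (38, 27, 22, 4), (9, 27, 30, 1), (9, 27, 30, 19), (9, 27, 30, 27), (9, 27, 30, 36), (9, 27, 30, 4)}
Natural join on G: {(16, 27, 15, 1, 23, q), (16, 27, 15, 19, 23, q), (16, 27, 15, 27, 23, q), (16, 27, 15, 36, 23, q), (16, 27, 15, 4, 23, q), (20, 27, 25, 1, 21, u), (20, 27, 25, 1, 4, w), (20, 27, 25, 19, 21, u), (20, 27, 25, 19, 4, w), (20, 27, 25, 27, 21, u), (20, 27, 25, 27, 4, w), (20, 27, 25, 36, 21, u), (20, 27, 25, 36, 4, w), (20, 27, 25, 4, 21, u), (20, 27, 25, 4, 4, w), (9, 27, 30, 1, 9, v), (9, 27, 30, 19, 9, v), (9, 27, 30, 27, 9, v), (9, 27, 30, 36, 9, v), (9, 27, 30, 4, 9, v)}
Filtering on G > 25 leaves {(9, 27, 30, 1, 9, v), (9, 27, 30, 19, 9, v), (9, 27, 30, 27, 9, v), (9, 27, 30, 36, 9, v), (9, 27, 30, 4, 9, v)}.
Projecting to B, E: {(v, 1), (v, 19), (v, 27), (v, 36), (v, 4)}
Set difference of the two operands is {(v, 19), (v, 27), (v, 36), (v, 4)}.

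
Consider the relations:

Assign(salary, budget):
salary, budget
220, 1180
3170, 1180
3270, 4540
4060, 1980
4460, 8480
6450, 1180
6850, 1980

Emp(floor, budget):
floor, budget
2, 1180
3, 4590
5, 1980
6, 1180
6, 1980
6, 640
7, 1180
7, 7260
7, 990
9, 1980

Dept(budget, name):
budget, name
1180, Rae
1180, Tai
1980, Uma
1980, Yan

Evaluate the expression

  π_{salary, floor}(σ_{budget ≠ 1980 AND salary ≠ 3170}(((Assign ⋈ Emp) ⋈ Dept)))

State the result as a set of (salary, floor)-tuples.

Joining Assign and Emp on budget yields {(220, 1180, 2), (220, 1180, 6), (220, 1180, 7), (3170, 1180, 2), (3170, 1180, 6), (3170, 1180, 7), (4060, 1980, 5), (4060, 1980, 6), (4060, 1980, 9), (6450, 1180, 2), (6450, 1180, 6), (6450, 1180, 7), (6850, 1980, 5), (6850, 1980, 6), (6850, 1980, 9)}.
Joining (Assign ⋈ Emp) and Dept on budget yields {(220, 1180, 2, Rae), (220, 1180, 2, Tai), (220, 1180, 6, Rae), (220, 1180, 6, Tai), (220, 1180, 7, Rae), (220, 1180, 7, Tai), (3170, 1180, 2, Rae), (3170, 1180, 2, Tai), (3170, 1180, 6, Rae), (3170, 1180, 6, Tai), (3170, 1180, 7, Rae), (3170, 1180, 7, Tai), (4060, 1980, 5, Uma), (4060, 1980, 5, Yan), (4060, 1980, 6, Uma), (4060, 1980, 6, Yan), (4060, 1980, 9, Uma), (4060, 1980, 9, Yan), (6450, 1180, 2, Rae), (6450, 1180, 2, Tai), (6450, 1180, 6, Rae), (6450, 1180, 6, Tai), (6450, 1180, 7, Rae), (6450, 1180, 7, Tai), (6850, 1980, 5, Uma), (6850, 1980, 5, Yan), (6850, 1980, 6, Uma), (6850, 1980, 6, Yan), (6850, 1980, 9, Uma), (6850, 1980, 9, Yan)}.
σ[budget ≠ 1980 AND salary ≠ 3170]: keep tuples satisfying budget ≠ 1980 AND salary ≠ 3170 → {(220, 1180, 2, Rae), (220, 1180, 2, Tai), (220, 1180, 6, Rae), (220, 1180, 6, Tai), (220, 1180, 7, Rae), (220, 1180, 7, Tai), (6450, 1180, 2, Rae), (6450, 1180, 2, Tai), (6450, 1180, 6, Rae), (6450, 1180, 6, Tai), (6450, 1180, 7, Rae), (6450, 1180, 7, Tai)}
Keep only column(s) salary, floor (6 duplicate(s) eliminated): {(220, 2), (220, 6), (220, 7), (6450, 2), (6450, 6), (6450, 7)}

{(220, 2), (220, 6), (220, 7), (6450, 2), (6450, 6), (6450, 7)}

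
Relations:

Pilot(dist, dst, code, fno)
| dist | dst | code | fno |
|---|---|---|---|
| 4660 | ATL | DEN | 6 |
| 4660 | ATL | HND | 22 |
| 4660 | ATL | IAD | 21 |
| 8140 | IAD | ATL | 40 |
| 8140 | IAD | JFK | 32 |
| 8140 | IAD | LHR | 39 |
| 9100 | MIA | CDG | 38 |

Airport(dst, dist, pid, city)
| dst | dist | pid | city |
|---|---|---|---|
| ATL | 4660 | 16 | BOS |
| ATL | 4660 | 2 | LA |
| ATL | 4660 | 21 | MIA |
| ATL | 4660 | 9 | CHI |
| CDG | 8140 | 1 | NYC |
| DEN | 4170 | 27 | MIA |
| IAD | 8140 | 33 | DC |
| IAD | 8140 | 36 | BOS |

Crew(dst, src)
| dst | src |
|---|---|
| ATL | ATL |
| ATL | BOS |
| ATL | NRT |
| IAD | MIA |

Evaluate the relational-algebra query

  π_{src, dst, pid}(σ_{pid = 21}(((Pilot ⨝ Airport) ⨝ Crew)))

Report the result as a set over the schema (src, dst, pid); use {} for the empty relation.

{(ATL, ATL, 21), (BOS, ATL, 21), (NRT, ATL, 21)}

Joining Pilot and Airport on dist, dst yields {(4660, ATL, DEN, 6, 16, BOS), (4660, ATL, DEN, 6, 2, LA), (4660, ATL, DEN, 6, 21, MIA), (4660, ATL, DEN, 6, 9, CHI), (4660, ATL, HND, 22, 16, BOS), (4660, ATL, HND, 22, 2, LA), (4660, ATL, HND, 22, 21, MIA), (4660, ATL, HND, 22, 9, CHI), (4660, ATL, IAD, 21, 16, BOS), (4660, ATL, IAD, 21, 2, LA), (4660, ATL, IAD, 21, 21, MIA), (4660, ATL, IAD, 21, 9, CHI), (8140, IAD, ATL, 40, 33, DC), (8140, IAD, ATL, 40, 36, BOS), (8140, IAD, JFK, 32, 33, DC), (8140, IAD, JFK, 32, 36, BOS), (8140, IAD, LHR, 39, 33, DC), (8140, IAD, LHR, 39, 36, BOS)}.
Joining (Pilot ⨝ Airport) and Crew on dst yields {(4660, ATL, DEN, 6, 16, BOS, ATL), (4660, ATL, DEN, 6, 16, BOS, BOS), (4660, ATL, DEN, 6, 16, BOS, NRT), (4660, ATL, DEN, 6, 2, LA, ATL), (4660, ATL, DEN, 6, 2, LA, BOS), (4660, ATL, DEN, 6, 2, LA, NRT), (4660, ATL, DEN, 6, 21, MIA, ATL), (4660, ATL, DEN, 6, 21, MIA, BOS), (4660, ATL, DEN, 6, 21, MIA, NRT), (4660, ATL, DEN, 6, 9, CHI, ATL), (4660, ATL, DEN, 6, 9, CHI, BOS), (4660, ATL, DEN, 6, 9, CHI, NRT), (4660, ATL, HND, 22, 16, BOS, ATL), (4660, ATL, HND, 22, 16, BOS, BOS), (4660, ATL, HND, 22, 16, BOS, NRT), (4660, ATL, HND, 22, 2, LA, ATL), (4660, ATL, HND, 22, 2, LA, BOS), (4660, ATL, HND, 22, 2, LA, NRT), (4660, ATL, HND, 22, 21, MIA, ATL), (4660, ATL, HND, 22, 21, MIA, BOS), (4660, ATL, HND, 22, 21, MIA, NRT), (4660, ATL, HND, 22, 9, CHI, ATL), (4660, ATL, HND, 22, 9, CHI, BOS), (4660, ATL, HND, 22, 9, CHI, NRT), (4660, ATL, IAD, 21, 16, BOS, ATL), (4660, ATL, IAD, 21, 16, BOS, BOS), (4660, ATL, IAD, 21, 16, BOS, NRT), (4660, ATL, IAD, 21, 2, LA, ATL), (4660, ATL, IAD, 21, 2, LA, BOS), (4660, ATL, IAD, 21, 2, LA, NRT), (4660, ATL, IAD, 21, 21, MIA, ATL), (4660, ATL, IAD, 21, 21, MIA, BOS), (4660, ATL, IAD, 21, 21, MIA, NRT), (4660, ATL, IAD, 21, 9, CHI, ATL), (4660, ATL, IAD, 21, 9, CHI, BOS), (4660, ATL, IAD, 21, 9, CHI, NRT), (8140, IAD, ATL, 40, 33, DC, MIA), (8140, IAD, ATL, 40, 36, BOS, MIA), (8140, IAD, JFK, 32, 33, DC, MIA), (8140, IAD, JFK, 32, 36, BOS, MIA), (8140, IAD, LHR, 39, 33, DC, MIA), (8140, IAD, LHR, 39, 36, BOS, MIA)}.
σ[pid = 21]: keep tuples satisfying pid = 21 → {(4660, ATL, DEN, 6, 21, MIA, ATL), (4660, ATL, DEN, 6, 21, MIA, BOS), (4660, ATL, DEN, 6, 21, MIA, NRT), (4660, ATL, HND, 22, 21, MIA, ATL), (4660, ATL, HND, 22, 21, MIA, BOS), (4660, ATL, HND, 22, 21, MIA, NRT), (4660, ATL, IAD, 21, 21, MIA, ATL), (4660, ATL, IAD, 21, 21, MIA, BOS), (4660, ATL, IAD, 21, 21, MIA, NRT)}
π_{src, dst, pid} gives {(ATL, ATL, 21), (BOS, ATL, 21), (NRT, ATL, 21)} (6 duplicate(s) eliminated).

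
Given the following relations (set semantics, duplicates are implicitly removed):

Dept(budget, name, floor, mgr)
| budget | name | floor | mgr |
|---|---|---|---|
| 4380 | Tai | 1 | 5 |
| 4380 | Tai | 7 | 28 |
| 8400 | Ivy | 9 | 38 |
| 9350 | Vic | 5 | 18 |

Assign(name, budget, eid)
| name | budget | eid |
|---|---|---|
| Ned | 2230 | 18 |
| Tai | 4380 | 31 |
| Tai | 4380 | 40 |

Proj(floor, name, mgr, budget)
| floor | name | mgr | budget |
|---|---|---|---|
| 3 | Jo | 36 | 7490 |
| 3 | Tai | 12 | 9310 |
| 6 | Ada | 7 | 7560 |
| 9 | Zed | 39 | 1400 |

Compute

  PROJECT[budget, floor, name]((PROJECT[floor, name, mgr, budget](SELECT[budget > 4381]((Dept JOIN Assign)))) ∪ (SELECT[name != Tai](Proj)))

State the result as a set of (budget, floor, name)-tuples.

{(1400, 9, Zed), (7490, 3, Jo), (7560, 6, Ada)}

Dept ⋈ Assign (natural join on budget, name): {(4380, Tai, 1, 5, 31), (4380, Tai, 1, 5, 40), (4380, Tai, 7, 28, 31), (4380, Tai, 7, 28, 40)}
Apply σ_{budget > 4381}; surviving tuples: {}
π_{floor, name, mgr, budget} gives {}.
Apply σ_{name != Tai}; surviving tuples: {(3, Jo, 36, 7490), (6, Ada, 7, 7560), (9, Zed, 39, 1400)}
Set union of the two operands is {(3, Jo, 36, 7490), (6, Ada, 7, 7560), (9, Zed, 39, 1400)}.
π_{budget, floor, name} gives {(1400, 9, Zed), (7490, 3, Jo), (7560, 6, Ada)}.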